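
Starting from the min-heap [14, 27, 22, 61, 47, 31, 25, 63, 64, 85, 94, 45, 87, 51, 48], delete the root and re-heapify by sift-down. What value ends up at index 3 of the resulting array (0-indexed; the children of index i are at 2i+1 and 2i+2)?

remove root 14; move last element 48 to root → [48, 27, 22, 61, 47, 31, 25, 63, 64, 85, 94, 45, 87, 51]
48 vs smaller child 22 at index 2, swap → [22, 27, 48, 61, 47, 31, 25, 63, 64, 85, 94, 45, 87, 51]
48 vs smaller child 25 at index 6, swap → [22, 27, 25, 61, 47, 31, 48, 63, 64, 85, 94, 45, 87, 51]
resulting array: [22, 27, 25, 61, 47, 31, 48, 63, 64, 85, 94, 45, 87, 51]

61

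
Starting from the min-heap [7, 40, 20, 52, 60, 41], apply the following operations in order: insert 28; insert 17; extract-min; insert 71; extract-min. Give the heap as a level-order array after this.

insert 28:
  append 28 at index 6 → [7, 40, 20, 52, 60, 41, 28] (no swap needed)
insert 17:
  append 17 at index 7 → [7, 40, 20, 52, 60, 41, 28, 17]
  17 < parent 52 at index 3, swap → [7, 40, 20, 17, 60, 41, 28, 52]
  17 < parent 40 at index 1, swap → [7, 17, 20, 40, 60, 41, 28, 52]
extract-min → returns 7:
  remove root 7; move last element 52 to root → [52, 17, 20, 40, 60, 41, 28]
  52 vs smaller child 17 at index 1, swap → [17, 52, 20, 40, 60, 41, 28]
  52 vs smaller child 40 at index 3, swap → [17, 40, 20, 52, 60, 41, 28]
insert 71:
  append 71 at index 7 → [17, 40, 20, 52, 60, 41, 28, 71] (no swap needed)
extract-min → returns 17:
  remove root 17; move last element 71 to root → [71, 40, 20, 52, 60, 41, 28]
  71 vs smaller child 20 at index 2, swap → [20, 40, 71, 52, 60, 41, 28]
  71 vs smaller child 28 at index 6, swap → [20, 40, 28, 52, 60, 41, 71]

[20, 40, 28, 52, 60, 41, 71]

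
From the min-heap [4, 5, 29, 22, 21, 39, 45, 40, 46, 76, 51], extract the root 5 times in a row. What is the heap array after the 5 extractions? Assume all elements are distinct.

[39, 40, 45, 46, 51, 76]

extract-min #1 returns 4:
  remove root 4; move last element 51 to root → [51, 5, 29, 22, 21, 39, 45, 40, 46, 76]
  51 vs smaller child 5 at index 1, swap → [5, 51, 29, 22, 21, 39, 45, 40, 46, 76]
  51 vs smaller child 21 at index 4, swap → [5, 21, 29, 22, 51, 39, 45, 40, 46, 76]
extract-min #2 returns 5:
  remove root 5; move last element 76 to root → [76, 21, 29, 22, 51, 39, 45, 40, 46]
  76 vs smaller child 21 at index 1, swap → [21, 76, 29, 22, 51, 39, 45, 40, 46]
  76 vs smaller child 22 at index 3, swap → [21, 22, 29, 76, 51, 39, 45, 40, 46]
  76 vs smaller child 40 at index 7, swap → [21, 22, 29, 40, 51, 39, 45, 76, 46]
extract-min #3 returns 21:
  remove root 21; move last element 46 to root → [46, 22, 29, 40, 51, 39, 45, 76]
  46 vs smaller child 22 at index 1, swap → [22, 46, 29, 40, 51, 39, 45, 76]
  46 vs smaller child 40 at index 3, swap → [22, 40, 29, 46, 51, 39, 45, 76]
extract-min #4 returns 22:
  remove root 22; move last element 76 to root → [76, 40, 29, 46, 51, 39, 45]
  76 vs smaller child 29 at index 2, swap → [29, 40, 76, 46, 51, 39, 45]
  76 vs smaller child 39 at index 5, swap → [29, 40, 39, 46, 51, 76, 45]
extract-min #5 returns 29:
  remove root 29; move last element 45 to root → [45, 40, 39, 46, 51, 76]
  45 vs smaller child 39 at index 2, swap → [39, 40, 45, 46, 51, 76]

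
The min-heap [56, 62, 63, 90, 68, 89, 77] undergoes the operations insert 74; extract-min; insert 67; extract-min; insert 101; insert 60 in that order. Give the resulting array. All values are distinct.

insert 74:
  append 74 at index 7 → [56, 62, 63, 90, 68, 89, 77, 74]
  74 < parent 90 at index 3, swap → [56, 62, 63, 74, 68, 89, 77, 90]
extract-min → returns 56:
  remove root 56; move last element 90 to root → [90, 62, 63, 74, 68, 89, 77]
  90 vs smaller child 62 at index 1, swap → [62, 90, 63, 74, 68, 89, 77]
  90 vs smaller child 68 at index 4, swap → [62, 68, 63, 74, 90, 89, 77]
insert 67:
  append 67 at index 7 → [62, 68, 63, 74, 90, 89, 77, 67]
  67 < parent 74 at index 3, swap → [62, 68, 63, 67, 90, 89, 77, 74]
  67 < parent 68 at index 1, swap → [62, 67, 63, 68, 90, 89, 77, 74]
extract-min → returns 62:
  remove root 62; move last element 74 to root → [74, 67, 63, 68, 90, 89, 77]
  74 vs smaller child 63 at index 2, swap → [63, 67, 74, 68, 90, 89, 77]
insert 101:
  append 101 at index 7 → [63, 67, 74, 68, 90, 89, 77, 101] (no swap needed)
insert 60:
  append 60 at index 8 → [63, 67, 74, 68, 90, 89, 77, 101, 60]
  60 < parent 68 at index 3, swap → [63, 67, 74, 60, 90, 89, 77, 101, 68]
  60 < parent 67 at index 1, swap → [63, 60, 74, 67, 90, 89, 77, 101, 68]
  60 < parent 63 at index 0, swap → [60, 63, 74, 67, 90, 89, 77, 101, 68]

[60, 63, 74, 67, 90, 89, 77, 101, 68]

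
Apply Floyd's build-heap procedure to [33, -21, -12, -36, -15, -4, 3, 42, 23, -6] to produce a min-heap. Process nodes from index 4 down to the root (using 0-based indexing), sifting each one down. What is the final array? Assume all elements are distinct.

[-36, -21, -12, 23, -15, -4, 3, 42, 33, -6]

sift down from index 4: already satisfies heap property
sift down from index 3: already satisfies heap property
sift down from index 2: already satisfies heap property
sift down from index 1:
  -21 vs smaller child -36 at index 3, swap → [33, -36, -12, -21, -15, -4, 3, 42, 23, -6]
sift down from index 0:
  33 vs smaller child -36 at index 1, swap → [-36, 33, -12, -21, -15, -4, 3, 42, 23, -6]
  33 vs smaller child -21 at index 3, swap → [-36, -21, -12, 33, -15, -4, 3, 42, 23, -6]
  33 vs smaller child 23 at index 8, swap → [-36, -21, -12, 23, -15, -4, 3, 42, 33, -6]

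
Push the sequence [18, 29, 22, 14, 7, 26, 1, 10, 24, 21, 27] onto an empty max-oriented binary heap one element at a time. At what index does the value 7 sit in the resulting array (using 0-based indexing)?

9

Insert 18:
  append 18 at index 0 → [18] (no swap needed)
Insert 29:
  append 29 at index 1 → [18, 29]
  29 > parent 18 at index 0, swap → [29, 18]
Insert 22:
  append 22 at index 2 → [29, 18, 22] (no swap needed)
Insert 14:
  append 14 at index 3 → [29, 18, 22, 14] (no swap needed)
Insert 7:
  append 7 at index 4 → [29, 18, 22, 14, 7] (no swap needed)
Insert 26:
  append 26 at index 5 → [29, 18, 22, 14, 7, 26]
  26 > parent 22 at index 2, swap → [29, 18, 26, 14, 7, 22]
Insert 1:
  append 1 at index 6 → [29, 18, 26, 14, 7, 22, 1] (no swap needed)
Insert 10:
  append 10 at index 7 → [29, 18, 26, 14, 7, 22, 1, 10] (no swap needed)
Insert 24:
  append 24 at index 8 → [29, 18, 26, 14, 7, 22, 1, 10, 24]
  24 > parent 14 at index 3, swap → [29, 18, 26, 24, 7, 22, 1, 10, 14]
  24 > parent 18 at index 1, swap → [29, 24, 26, 18, 7, 22, 1, 10, 14]
Insert 21:
  append 21 at index 9 → [29, 24, 26, 18, 7, 22, 1, 10, 14, 21]
  21 > parent 7 at index 4, swap → [29, 24, 26, 18, 21, 22, 1, 10, 14, 7]
Insert 27:
  append 27 at index 10 → [29, 24, 26, 18, 21, 22, 1, 10, 14, 7, 27]
  27 > parent 21 at index 4, swap → [29, 24, 26, 18, 27, 22, 1, 10, 14, 7, 21]
  27 > parent 24 at index 1, swap → [29, 27, 26, 18, 24, 22, 1, 10, 14, 7, 21]
resulting array: [29, 27, 26, 18, 24, 22, 1, 10, 14, 7, 21]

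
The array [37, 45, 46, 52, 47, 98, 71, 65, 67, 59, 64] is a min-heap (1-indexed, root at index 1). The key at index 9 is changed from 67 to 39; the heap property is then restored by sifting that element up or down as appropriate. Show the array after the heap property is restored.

set index 9 from 67 to 39 → [37, 45, 46, 52, 47, 98, 71, 65, 39, 59, 64]
39 < parent 52 at index 4, swap → [37, 45, 46, 39, 47, 98, 71, 65, 52, 59, 64]
39 < parent 45 at index 2, swap → [37, 39, 46, 45, 47, 98, 71, 65, 52, 59, 64]

[37, 39, 46, 45, 47, 98, 71, 65, 52, 59, 64]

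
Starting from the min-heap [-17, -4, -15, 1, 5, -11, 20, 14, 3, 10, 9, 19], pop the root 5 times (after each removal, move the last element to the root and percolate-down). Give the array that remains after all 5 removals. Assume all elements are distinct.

[3, 5, 9, 10, 14, 19, 20]

extract-min #1 returns -17:
  remove root -17; move last element 19 to root → [19, -4, -15, 1, 5, -11, 20, 14, 3, 10, 9]
  19 vs smaller child -15 at index 2, swap → [-15, -4, 19, 1, 5, -11, 20, 14, 3, 10, 9]
  19 vs smaller child -11 at index 5, swap → [-15, -4, -11, 1, 5, 19, 20, 14, 3, 10, 9]
extract-min #2 returns -15:
  remove root -15; move last element 9 to root → [9, -4, -11, 1, 5, 19, 20, 14, 3, 10]
  9 vs smaller child -11 at index 2, swap → [-11, -4, 9, 1, 5, 19, 20, 14, 3, 10]
extract-min #3 returns -11:
  remove root -11; move last element 10 to root → [10, -4, 9, 1, 5, 19, 20, 14, 3]
  10 vs smaller child -4 at index 1, swap → [-4, 10, 9, 1, 5, 19, 20, 14, 3]
  10 vs smaller child 1 at index 3, swap → [-4, 1, 9, 10, 5, 19, 20, 14, 3]
  10 vs smaller child 3 at index 8, swap → [-4, 1, 9, 3, 5, 19, 20, 14, 10]
extract-min #4 returns -4:
  remove root -4; move last element 10 to root → [10, 1, 9, 3, 5, 19, 20, 14]
  10 vs smaller child 1 at index 1, swap → [1, 10, 9, 3, 5, 19, 20, 14]
  10 vs smaller child 3 at index 3, swap → [1, 3, 9, 10, 5, 19, 20, 14]
extract-min #5 returns 1:
  remove root 1; move last element 14 to root → [14, 3, 9, 10, 5, 19, 20]
  14 vs smaller child 3 at index 1, swap → [3, 14, 9, 10, 5, 19, 20]
  14 vs smaller child 5 at index 4, swap → [3, 5, 9, 10, 14, 19, 20]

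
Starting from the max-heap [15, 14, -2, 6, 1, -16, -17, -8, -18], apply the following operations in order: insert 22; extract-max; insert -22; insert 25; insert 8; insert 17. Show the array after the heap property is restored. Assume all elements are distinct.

[25, 15, 17, 6, 14, 8, -17, -8, -18, -22, 1, -16, -2]

insert 22:
  append 22 at index 9 → [15, 14, -2, 6, 1, -16, -17, -8, -18, 22]
  22 > parent 1 at index 4, swap → [15, 14, -2, 6, 22, -16, -17, -8, -18, 1]
  22 > parent 14 at index 1, swap → [15, 22, -2, 6, 14, -16, -17, -8, -18, 1]
  22 > parent 15 at index 0, swap → [22, 15, -2, 6, 14, -16, -17, -8, -18, 1]
extract-max → returns 22:
  remove root 22; move last element 1 to root → [1, 15, -2, 6, 14, -16, -17, -8, -18]
  1 vs larger child 15 at index 1, swap → [15, 1, -2, 6, 14, -16, -17, -8, -18]
  1 vs larger child 14 at index 4, swap → [15, 14, -2, 6, 1, -16, -17, -8, -18]
insert -22:
  append -22 at index 9 → [15, 14, -2, 6, 1, -16, -17, -8, -18, -22] (no swap needed)
insert 25:
  append 25 at index 10 → [15, 14, -2, 6, 1, -16, -17, -8, -18, -22, 25]
  25 > parent 1 at index 4, swap → [15, 14, -2, 6, 25, -16, -17, -8, -18, -22, 1]
  25 > parent 14 at index 1, swap → [15, 25, -2, 6, 14, -16, -17, -8, -18, -22, 1]
  25 > parent 15 at index 0, swap → [25, 15, -2, 6, 14, -16, -17, -8, -18, -22, 1]
insert 8:
  append 8 at index 11 → [25, 15, -2, 6, 14, -16, -17, -8, -18, -22, 1, 8]
  8 > parent -16 at index 5, swap → [25, 15, -2, 6, 14, 8, -17, -8, -18, -22, 1, -16]
  8 > parent -2 at index 2, swap → [25, 15, 8, 6, 14, -2, -17, -8, -18, -22, 1, -16]
insert 17:
  append 17 at index 12 → [25, 15, 8, 6, 14, -2, -17, -8, -18, -22, 1, -16, 17]
  17 > parent -2 at index 5, swap → [25, 15, 8, 6, 14, 17, -17, -8, -18, -22, 1, -16, -2]
  17 > parent 8 at index 2, swap → [25, 15, 17, 6, 14, 8, -17, -8, -18, -22, 1, -16, -2]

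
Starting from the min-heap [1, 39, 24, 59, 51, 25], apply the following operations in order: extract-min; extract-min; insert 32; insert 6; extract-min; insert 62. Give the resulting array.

extract-min → returns 1:
  remove root 1; move last element 25 to root → [25, 39, 24, 59, 51]
  25 vs smaller child 24 at index 2, swap → [24, 39, 25, 59, 51]
extract-min → returns 24:
  remove root 24; move last element 51 to root → [51, 39, 25, 59]
  51 vs smaller child 25 at index 2, swap → [25, 39, 51, 59]
insert 32:
  append 32 at index 4 → [25, 39, 51, 59, 32]
  32 < parent 39 at index 1, swap → [25, 32, 51, 59, 39]
insert 6:
  append 6 at index 5 → [25, 32, 51, 59, 39, 6]
  6 < parent 51 at index 2, swap → [25, 32, 6, 59, 39, 51]
  6 < parent 25 at index 0, swap → [6, 32, 25, 59, 39, 51]
extract-min → returns 6:
  remove root 6; move last element 51 to root → [51, 32, 25, 59, 39]
  51 vs smaller child 25 at index 2, swap → [25, 32, 51, 59, 39]
insert 62:
  append 62 at index 5 → [25, 32, 51, 59, 39, 62] (no swap needed)

[25, 32, 51, 59, 39, 62]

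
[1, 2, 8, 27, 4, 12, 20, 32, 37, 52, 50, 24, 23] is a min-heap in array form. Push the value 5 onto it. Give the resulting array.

append 5 at index 13 → [1, 2, 8, 27, 4, 12, 20, 32, 37, 52, 50, 24, 23, 5]
5 < parent 20 at index 6, swap → [1, 2, 8, 27, 4, 12, 5, 32, 37, 52, 50, 24, 23, 20]
5 < parent 8 at index 2, swap → [1, 2, 5, 27, 4, 12, 8, 32, 37, 52, 50, 24, 23, 20]

[1, 2, 5, 27, 4, 12, 8, 32, 37, 52, 50, 24, 23, 20]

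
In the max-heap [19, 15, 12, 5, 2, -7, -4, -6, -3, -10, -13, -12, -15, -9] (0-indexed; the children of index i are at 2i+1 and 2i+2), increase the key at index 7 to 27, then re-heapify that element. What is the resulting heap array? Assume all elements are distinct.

set index 7 from -6 to 27 → [19, 15, 12, 5, 2, -7, -4, 27, -3, -10, -13, -12, -15, -9]
27 > parent 5 at index 3, swap → [19, 15, 12, 27, 2, -7, -4, 5, -3, -10, -13, -12, -15, -9]
27 > parent 15 at index 1, swap → [19, 27, 12, 15, 2, -7, -4, 5, -3, -10, -13, -12, -15, -9]
27 > parent 19 at index 0, swap → [27, 19, 12, 15, 2, -7, -4, 5, -3, -10, -13, -12, -15, -9]

[27, 19, 12, 15, 2, -7, -4, 5, -3, -10, -13, -12, -15, -9]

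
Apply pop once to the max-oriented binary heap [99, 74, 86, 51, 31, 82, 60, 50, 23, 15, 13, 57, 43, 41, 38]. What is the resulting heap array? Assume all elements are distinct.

[86, 74, 82, 51, 31, 57, 60, 50, 23, 15, 13, 38, 43, 41]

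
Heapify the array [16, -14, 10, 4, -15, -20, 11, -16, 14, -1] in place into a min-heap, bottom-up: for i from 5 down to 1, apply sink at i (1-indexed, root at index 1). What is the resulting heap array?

sift down from index 5: already satisfies heap property
sift down from index 4:
  4 vs smaller child -16 at index 8, swap → [16, -14, 10, -16, -15, -20, 11, 4, 14, -1]
sift down from index 3:
  10 vs smaller child -20 at index 6, swap → [16, -14, -20, -16, -15, 10, 11, 4, 14, -1]
sift down from index 2:
  -14 vs smaller child -16 at index 4, swap → [16, -16, -20, -14, -15, 10, 11, 4, 14, -1]
sift down from index 1:
  16 vs smaller child -20 at index 3, swap → [-20, -16, 16, -14, -15, 10, 11, 4, 14, -1]
  16 vs smaller child 10 at index 6, swap → [-20, -16, 10, -14, -15, 16, 11, 4, 14, -1]

[-20, -16, 10, -14, -15, 16, 11, 4, 14, -1]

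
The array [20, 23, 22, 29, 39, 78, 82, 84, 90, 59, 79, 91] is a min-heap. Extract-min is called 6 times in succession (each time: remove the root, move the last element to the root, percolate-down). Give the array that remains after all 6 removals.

extract-min #1 returns 20:
  remove root 20; move last element 91 to root → [91, 23, 22, 29, 39, 78, 82, 84, 90, 59, 79]
  91 vs smaller child 22 at index 2, swap → [22, 23, 91, 29, 39, 78, 82, 84, 90, 59, 79]
  91 vs smaller child 78 at index 5, swap → [22, 23, 78, 29, 39, 91, 82, 84, 90, 59, 79]
extract-min #2 returns 22:
  remove root 22; move last element 79 to root → [79, 23, 78, 29, 39, 91, 82, 84, 90, 59]
  79 vs smaller child 23 at index 1, swap → [23, 79, 78, 29, 39, 91, 82, 84, 90, 59]
  79 vs smaller child 29 at index 3, swap → [23, 29, 78, 79, 39, 91, 82, 84, 90, 59]
extract-min #3 returns 23:
  remove root 23; move last element 59 to root → [59, 29, 78, 79, 39, 91, 82, 84, 90]
  59 vs smaller child 29 at index 1, swap → [29, 59, 78, 79, 39, 91, 82, 84, 90]
  59 vs smaller child 39 at index 4, swap → [29, 39, 78, 79, 59, 91, 82, 84, 90]
extract-min #4 returns 29:
  remove root 29; move last element 90 to root → [90, 39, 78, 79, 59, 91, 82, 84]
  90 vs smaller child 39 at index 1, swap → [39, 90, 78, 79, 59, 91, 82, 84]
  90 vs smaller child 59 at index 4, swap → [39, 59, 78, 79, 90, 91, 82, 84]
extract-min #5 returns 39:
  remove root 39; move last element 84 to root → [84, 59, 78, 79, 90, 91, 82]
  84 vs smaller child 59 at index 1, swap → [59, 84, 78, 79, 90, 91, 82]
  84 vs smaller child 79 at index 3, swap → [59, 79, 78, 84, 90, 91, 82]
extract-min #6 returns 59:
  remove root 59; move last element 82 to root → [82, 79, 78, 84, 90, 91]
  82 vs smaller child 78 at index 2, swap → [78, 79, 82, 84, 90, 91]

[78, 79, 82, 84, 90, 91]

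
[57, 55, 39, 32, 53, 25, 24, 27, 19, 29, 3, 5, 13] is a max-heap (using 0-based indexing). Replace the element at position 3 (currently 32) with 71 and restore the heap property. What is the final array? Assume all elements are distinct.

[71, 57, 39, 55, 53, 25, 24, 27, 19, 29, 3, 5, 13]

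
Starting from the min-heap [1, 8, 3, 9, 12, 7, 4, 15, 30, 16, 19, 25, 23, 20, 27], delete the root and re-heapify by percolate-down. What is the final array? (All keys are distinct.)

[3, 8, 4, 9, 12, 7, 20, 15, 30, 16, 19, 25, 23, 27]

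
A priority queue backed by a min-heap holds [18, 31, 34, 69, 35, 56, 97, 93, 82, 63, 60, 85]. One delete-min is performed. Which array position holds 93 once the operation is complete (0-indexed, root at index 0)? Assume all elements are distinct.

7

remove root 18; move last element 85 to root → [85, 31, 34, 69, 35, 56, 97, 93, 82, 63, 60]
85 vs smaller child 31 at index 1, swap → [31, 85, 34, 69, 35, 56, 97, 93, 82, 63, 60]
85 vs smaller child 35 at index 4, swap → [31, 35, 34, 69, 85, 56, 97, 93, 82, 63, 60]
85 vs smaller child 60 at index 10, swap → [31, 35, 34, 69, 60, 56, 97, 93, 82, 63, 85]
resulting array: [31, 35, 34, 69, 60, 56, 97, 93, 82, 63, 85]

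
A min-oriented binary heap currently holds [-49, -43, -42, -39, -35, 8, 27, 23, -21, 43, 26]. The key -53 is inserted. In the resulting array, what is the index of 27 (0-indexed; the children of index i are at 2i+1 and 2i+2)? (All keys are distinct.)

6

append -53 at index 11 → [-49, -43, -42, -39, -35, 8, 27, 23, -21, 43, 26, -53]
-53 < parent 8 at index 5, swap → [-49, -43, -42, -39, -35, -53, 27, 23, -21, 43, 26, 8]
-53 < parent -42 at index 2, swap → [-49, -43, -53, -39, -35, -42, 27, 23, -21, 43, 26, 8]
-53 < parent -49 at index 0, swap → [-53, -43, -49, -39, -35, -42, 27, 23, -21, 43, 26, 8]
resulting array: [-53, -43, -49, -39, -35, -42, 27, 23, -21, 43, 26, 8]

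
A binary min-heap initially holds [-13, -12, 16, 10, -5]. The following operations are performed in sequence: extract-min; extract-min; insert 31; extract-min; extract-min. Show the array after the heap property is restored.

[16, 31]

extract-min → returns -13:
  remove root -13; move last element -5 to root → [-5, -12, 16, 10]
  -5 vs smaller child -12 at index 1, swap → [-12, -5, 16, 10]
extract-min → returns -12:
  remove root -12; move last element 10 to root → [10, -5, 16]
  10 vs smaller child -5 at index 1, swap → [-5, 10, 16]
insert 31:
  append 31 at index 3 → [-5, 10, 16, 31] (no swap needed)
extract-min → returns -5:
  remove root -5; move last element 31 to root → [31, 10, 16]
  31 vs smaller child 10 at index 1, swap → [10, 31, 16]
extract-min → returns 10:
  remove root 10; move last element 16 to root → [16, 31] (no swap needed)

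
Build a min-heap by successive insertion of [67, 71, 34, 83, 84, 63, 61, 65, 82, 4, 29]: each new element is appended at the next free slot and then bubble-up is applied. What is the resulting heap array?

Insert 67:
  append 67 at index 0 → [67] (no swap needed)
Insert 71:
  append 71 at index 1 → [67, 71] (no swap needed)
Insert 34:
  append 34 at index 2 → [67, 71, 34]
  34 < parent 67 at index 0, swap → [34, 71, 67]
Insert 83:
  append 83 at index 3 → [34, 71, 67, 83] (no swap needed)
Insert 84:
  append 84 at index 4 → [34, 71, 67, 83, 84] (no swap needed)
Insert 63:
  append 63 at index 5 → [34, 71, 67, 83, 84, 63]
  63 < parent 67 at index 2, swap → [34, 71, 63, 83, 84, 67]
Insert 61:
  append 61 at index 6 → [34, 71, 63, 83, 84, 67, 61]
  61 < parent 63 at index 2, swap → [34, 71, 61, 83, 84, 67, 63]
Insert 65:
  append 65 at index 7 → [34, 71, 61, 83, 84, 67, 63, 65]
  65 < parent 83 at index 3, swap → [34, 71, 61, 65, 84, 67, 63, 83]
  65 < parent 71 at index 1, swap → [34, 65, 61, 71, 84, 67, 63, 83]
Insert 82:
  append 82 at index 8 → [34, 65, 61, 71, 84, 67, 63, 83, 82] (no swap needed)
Insert 4:
  append 4 at index 9 → [34, 65, 61, 71, 84, 67, 63, 83, 82, 4]
  4 < parent 84 at index 4, swap → [34, 65, 61, 71, 4, 67, 63, 83, 82, 84]
  4 < parent 65 at index 1, swap → [34, 4, 61, 71, 65, 67, 63, 83, 82, 84]
  4 < parent 34 at index 0, swap → [4, 34, 61, 71, 65, 67, 63, 83, 82, 84]
Insert 29:
  append 29 at index 10 → [4, 34, 61, 71, 65, 67, 63, 83, 82, 84, 29]
  29 < parent 65 at index 4, swap → [4, 34, 61, 71, 29, 67, 63, 83, 82, 84, 65]
  29 < parent 34 at index 1, swap → [4, 29, 61, 71, 34, 67, 63, 83, 82, 84, 65]

[4, 29, 61, 71, 34, 67, 63, 83, 82, 84, 65]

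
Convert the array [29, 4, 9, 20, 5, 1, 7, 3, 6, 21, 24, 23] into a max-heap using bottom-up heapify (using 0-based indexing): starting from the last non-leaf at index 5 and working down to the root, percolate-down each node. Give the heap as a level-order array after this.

[29, 24, 23, 20, 21, 9, 7, 3, 6, 4, 5, 1]

sift down from index 5:
  1 vs only child 23 at index 11, swap → [29, 4, 9, 20, 5, 23, 7, 3, 6, 21, 24, 1]
sift down from index 4:
  5 vs larger child 24 at index 10, swap → [29, 4, 9, 20, 24, 23, 7, 3, 6, 21, 5, 1]
sift down from index 3: already satisfies heap property
sift down from index 2:
  9 vs larger child 23 at index 5, swap → [29, 4, 23, 20, 24, 9, 7, 3, 6, 21, 5, 1]
sift down from index 1:
  4 vs larger child 24 at index 4, swap → [29, 24, 23, 20, 4, 9, 7, 3, 6, 21, 5, 1]
  4 vs larger child 21 at index 9, swap → [29, 24, 23, 20, 21, 9, 7, 3, 6, 4, 5, 1]
sift down from index 0: already satisfies heap property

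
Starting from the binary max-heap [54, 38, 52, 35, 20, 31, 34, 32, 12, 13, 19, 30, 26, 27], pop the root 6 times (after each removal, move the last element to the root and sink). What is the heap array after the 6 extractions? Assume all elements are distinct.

[31, 30, 27, 26, 20, 19, 12, 13]

extract-max #1 returns 54:
  remove root 54; move last element 27 to root → [27, 38, 52, 35, 20, 31, 34, 32, 12, 13, 19, 30, 26]
  27 vs larger child 52 at index 2, swap → [52, 38, 27, 35, 20, 31, 34, 32, 12, 13, 19, 30, 26]
  27 vs larger child 34 at index 6, swap → [52, 38, 34, 35, 20, 31, 27, 32, 12, 13, 19, 30, 26]
extract-max #2 returns 52:
  remove root 52; move last element 26 to root → [26, 38, 34, 35, 20, 31, 27, 32, 12, 13, 19, 30]
  26 vs larger child 38 at index 1, swap → [38, 26, 34, 35, 20, 31, 27, 32, 12, 13, 19, 30]
  26 vs larger child 35 at index 3, swap → [38, 35, 34, 26, 20, 31, 27, 32, 12, 13, 19, 30]
  26 vs larger child 32 at index 7, swap → [38, 35, 34, 32, 20, 31, 27, 26, 12, 13, 19, 30]
extract-max #3 returns 38:
  remove root 38; move last element 30 to root → [30, 35, 34, 32, 20, 31, 27, 26, 12, 13, 19]
  30 vs larger child 35 at index 1, swap → [35, 30, 34, 32, 20, 31, 27, 26, 12, 13, 19]
  30 vs larger child 32 at index 3, swap → [35, 32, 34, 30, 20, 31, 27, 26, 12, 13, 19]
extract-max #4 returns 35:
  remove root 35; move last element 19 to root → [19, 32, 34, 30, 20, 31, 27, 26, 12, 13]
  19 vs larger child 34 at index 2, swap → [34, 32, 19, 30, 20, 31, 27, 26, 12, 13]
  19 vs larger child 31 at index 5, swap → [34, 32, 31, 30, 20, 19, 27, 26, 12, 13]
extract-max #5 returns 34:
  remove root 34; move last element 13 to root → [13, 32, 31, 30, 20, 19, 27, 26, 12]
  13 vs larger child 32 at index 1, swap → [32, 13, 31, 30, 20, 19, 27, 26, 12]
  13 vs larger child 30 at index 3, swap → [32, 30, 31, 13, 20, 19, 27, 26, 12]
  13 vs larger child 26 at index 7, swap → [32, 30, 31, 26, 20, 19, 27, 13, 12]
extract-max #6 returns 32:
  remove root 32; move last element 12 to root → [12, 30, 31, 26, 20, 19, 27, 13]
  12 vs larger child 31 at index 2, swap → [31, 30, 12, 26, 20, 19, 27, 13]
  12 vs larger child 27 at index 6, swap → [31, 30, 27, 26, 20, 19, 12, 13]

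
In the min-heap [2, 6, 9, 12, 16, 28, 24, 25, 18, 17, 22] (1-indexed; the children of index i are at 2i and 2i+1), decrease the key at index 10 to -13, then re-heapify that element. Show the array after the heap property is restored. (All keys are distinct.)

set index 10 from 17 to -13 → [2, 6, 9, 12, 16, 28, 24, 25, 18, -13, 22]
-13 < parent 16 at index 5, swap → [2, 6, 9, 12, -13, 28, 24, 25, 18, 16, 22]
-13 < parent 6 at index 2, swap → [2, -13, 9, 12, 6, 28, 24, 25, 18, 16, 22]
-13 < parent 2 at index 1, swap → [-13, 2, 9, 12, 6, 28, 24, 25, 18, 16, 22]

[-13, 2, 9, 12, 6, 28, 24, 25, 18, 16, 22]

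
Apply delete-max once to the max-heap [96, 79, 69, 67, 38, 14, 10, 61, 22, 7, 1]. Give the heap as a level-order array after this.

[79, 67, 69, 61, 38, 14, 10, 1, 22, 7]

remove root 96; move last element 1 to root → [1, 79, 69, 67, 38, 14, 10, 61, 22, 7]
1 vs larger child 79 at index 1, swap → [79, 1, 69, 67, 38, 14, 10, 61, 22, 7]
1 vs larger child 67 at index 3, swap → [79, 67, 69, 1, 38, 14, 10, 61, 22, 7]
1 vs larger child 61 at index 7, swap → [79, 67, 69, 61, 38, 14, 10, 1, 22, 7]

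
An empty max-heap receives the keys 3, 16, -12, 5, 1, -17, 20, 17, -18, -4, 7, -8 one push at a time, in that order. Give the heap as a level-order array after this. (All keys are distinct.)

[20, 17, 16, 5, 7, -8, -12, 3, -18, -4, 1, -17]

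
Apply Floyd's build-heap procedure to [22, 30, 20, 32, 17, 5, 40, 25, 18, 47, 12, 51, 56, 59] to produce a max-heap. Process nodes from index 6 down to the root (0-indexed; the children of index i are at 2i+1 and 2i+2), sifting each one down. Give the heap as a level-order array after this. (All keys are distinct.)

[59, 47, 56, 32, 30, 51, 40, 25, 18, 17, 12, 22, 5, 20]

sift down from index 6:
  40 vs only child 59 at index 13, swap → [22, 30, 20, 32, 17, 5, 59, 25, 18, 47, 12, 51, 56, 40]
sift down from index 5:
  5 vs larger child 56 at index 12, swap → [22, 30, 20, 32, 17, 56, 59, 25, 18, 47, 12, 51, 5, 40]
sift down from index 4:
  17 vs larger child 47 at index 9, swap → [22, 30, 20, 32, 47, 56, 59, 25, 18, 17, 12, 51, 5, 40]
sift down from index 3: already satisfies heap property
sift down from index 2:
  20 vs larger child 59 at index 6, swap → [22, 30, 59, 32, 47, 56, 20, 25, 18, 17, 12, 51, 5, 40]
  20 vs only child 40 at index 13, swap → [22, 30, 59, 32, 47, 56, 40, 25, 18, 17, 12, 51, 5, 20]
sift down from index 1:
  30 vs larger child 47 at index 4, swap → [22, 47, 59, 32, 30, 56, 40, 25, 18, 17, 12, 51, 5, 20]
sift down from index 0:
  22 vs larger child 59 at index 2, swap → [59, 47, 22, 32, 30, 56, 40, 25, 18, 17, 12, 51, 5, 20]
  22 vs larger child 56 at index 5, swap → [59, 47, 56, 32, 30, 22, 40, 25, 18, 17, 12, 51, 5, 20]
  22 vs larger child 51 at index 11, swap → [59, 47, 56, 32, 30, 51, 40, 25, 18, 17, 12, 22, 5, 20]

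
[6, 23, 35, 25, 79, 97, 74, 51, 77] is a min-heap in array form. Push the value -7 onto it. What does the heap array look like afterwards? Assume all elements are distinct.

[-7, 6, 35, 25, 23, 97, 74, 51, 77, 79]

append -7 at index 9 → [6, 23, 35, 25, 79, 97, 74, 51, 77, -7]
-7 < parent 79 at index 4, swap → [6, 23, 35, 25, -7, 97, 74, 51, 77, 79]
-7 < parent 23 at index 1, swap → [6, -7, 35, 25, 23, 97, 74, 51, 77, 79]
-7 < parent 6 at index 0, swap → [-7, 6, 35, 25, 23, 97, 74, 51, 77, 79]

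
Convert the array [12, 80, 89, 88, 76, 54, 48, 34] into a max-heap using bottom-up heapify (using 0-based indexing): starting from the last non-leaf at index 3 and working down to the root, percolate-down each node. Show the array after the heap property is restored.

[89, 88, 54, 80, 76, 12, 48, 34]

sift down from index 3: already satisfies heap property
sift down from index 2: already satisfies heap property
sift down from index 1:
  80 vs larger child 88 at index 3, swap → [12, 88, 89, 80, 76, 54, 48, 34]
sift down from index 0:
  12 vs larger child 89 at index 2, swap → [89, 88, 12, 80, 76, 54, 48, 34]
  12 vs larger child 54 at index 5, swap → [89, 88, 54, 80, 76, 12, 48, 34]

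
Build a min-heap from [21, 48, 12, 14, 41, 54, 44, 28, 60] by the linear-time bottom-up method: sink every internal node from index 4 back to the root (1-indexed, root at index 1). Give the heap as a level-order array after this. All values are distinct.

[12, 14, 21, 28, 41, 54, 44, 48, 60]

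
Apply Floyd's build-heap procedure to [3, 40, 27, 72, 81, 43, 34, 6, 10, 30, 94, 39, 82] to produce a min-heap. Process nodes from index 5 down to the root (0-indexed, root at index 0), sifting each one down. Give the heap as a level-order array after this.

[3, 6, 27, 10, 30, 39, 34, 72, 40, 81, 94, 43, 82]

sift down from index 5:
  43 vs smaller child 39 at index 11, swap → [3, 40, 27, 72, 81, 39, 34, 6, 10, 30, 94, 43, 82]
sift down from index 4:
  81 vs smaller child 30 at index 9, swap → [3, 40, 27, 72, 30, 39, 34, 6, 10, 81, 94, 43, 82]
sift down from index 3:
  72 vs smaller child 6 at index 7, swap → [3, 40, 27, 6, 30, 39, 34, 72, 10, 81, 94, 43, 82]
sift down from index 2: already satisfies heap property
sift down from index 1:
  40 vs smaller child 6 at index 3, swap → [3, 6, 27, 40, 30, 39, 34, 72, 10, 81, 94, 43, 82]
  40 vs smaller child 10 at index 8, swap → [3, 6, 27, 10, 30, 39, 34, 72, 40, 81, 94, 43, 82]
sift down from index 0: already satisfies heap property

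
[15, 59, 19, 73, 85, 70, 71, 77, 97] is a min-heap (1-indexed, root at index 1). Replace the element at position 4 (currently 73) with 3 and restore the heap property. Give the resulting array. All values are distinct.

[3, 15, 19, 59, 85, 70, 71, 77, 97]

set index 4 from 73 to 3 → [15, 59, 19, 3, 85, 70, 71, 77, 97]
3 < parent 59 at index 2, swap → [15, 3, 19, 59, 85, 70, 71, 77, 97]
3 < parent 15 at index 1, swap → [3, 15, 19, 59, 85, 70, 71, 77, 97]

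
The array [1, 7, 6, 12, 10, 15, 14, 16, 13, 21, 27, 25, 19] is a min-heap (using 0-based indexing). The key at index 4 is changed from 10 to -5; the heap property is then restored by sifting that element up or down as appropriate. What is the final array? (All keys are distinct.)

set index 4 from 10 to -5 → [1, 7, 6, 12, -5, 15, 14, 16, 13, 21, 27, 25, 19]
-5 < parent 7 at index 1, swap → [1, -5, 6, 12, 7, 15, 14, 16, 13, 21, 27, 25, 19]
-5 < parent 1 at index 0, swap → [-5, 1, 6, 12, 7, 15, 14, 16, 13, 21, 27, 25, 19]

[-5, 1, 6, 12, 7, 15, 14, 16, 13, 21, 27, 25, 19]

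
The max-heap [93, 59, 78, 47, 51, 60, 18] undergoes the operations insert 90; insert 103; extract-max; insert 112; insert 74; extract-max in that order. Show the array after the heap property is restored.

[93, 90, 78, 59, 74, 60, 18, 47, 51]

insert 90:
  append 90 at index 7 → [93, 59, 78, 47, 51, 60, 18, 90]
  90 > parent 47 at index 3, swap → [93, 59, 78, 90, 51, 60, 18, 47]
  90 > parent 59 at index 1, swap → [93, 90, 78, 59, 51, 60, 18, 47]
insert 103:
  append 103 at index 8 → [93, 90, 78, 59, 51, 60, 18, 47, 103]
  103 > parent 59 at index 3, swap → [93, 90, 78, 103, 51, 60, 18, 47, 59]
  103 > parent 90 at index 1, swap → [93, 103, 78, 90, 51, 60, 18, 47, 59]
  103 > parent 93 at index 0, swap → [103, 93, 78, 90, 51, 60, 18, 47, 59]
extract-max → returns 103:
  remove root 103; move last element 59 to root → [59, 93, 78, 90, 51, 60, 18, 47]
  59 vs larger child 93 at index 1, swap → [93, 59, 78, 90, 51, 60, 18, 47]
  59 vs larger child 90 at index 3, swap → [93, 90, 78, 59, 51, 60, 18, 47]
insert 112:
  append 112 at index 8 → [93, 90, 78, 59, 51, 60, 18, 47, 112]
  112 > parent 59 at index 3, swap → [93, 90, 78, 112, 51, 60, 18, 47, 59]
  112 > parent 90 at index 1, swap → [93, 112, 78, 90, 51, 60, 18, 47, 59]
  112 > parent 93 at index 0, swap → [112, 93, 78, 90, 51, 60, 18, 47, 59]
insert 74:
  append 74 at index 9 → [112, 93, 78, 90, 51, 60, 18, 47, 59, 74]
  74 > parent 51 at index 4, swap → [112, 93, 78, 90, 74, 60, 18, 47, 59, 51]
extract-max → returns 112:
  remove root 112; move last element 51 to root → [51, 93, 78, 90, 74, 60, 18, 47, 59]
  51 vs larger child 93 at index 1, swap → [93, 51, 78, 90, 74, 60, 18, 47, 59]
  51 vs larger child 90 at index 3, swap → [93, 90, 78, 51, 74, 60, 18, 47, 59]
  51 vs larger child 59 at index 8, swap → [93, 90, 78, 59, 74, 60, 18, 47, 51]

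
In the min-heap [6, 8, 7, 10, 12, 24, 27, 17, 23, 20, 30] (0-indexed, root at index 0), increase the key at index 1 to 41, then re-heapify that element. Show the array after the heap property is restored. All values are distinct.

set index 1 from 8 to 41 → [6, 41, 7, 10, 12, 24, 27, 17, 23, 20, 30]
41 vs smaller child 10 at index 3, swap → [6, 10, 7, 41, 12, 24, 27, 17, 23, 20, 30]
41 vs smaller child 17 at index 7, swap → [6, 10, 7, 17, 12, 24, 27, 41, 23, 20, 30]

[6, 10, 7, 17, 12, 24, 27, 41, 23, 20, 30]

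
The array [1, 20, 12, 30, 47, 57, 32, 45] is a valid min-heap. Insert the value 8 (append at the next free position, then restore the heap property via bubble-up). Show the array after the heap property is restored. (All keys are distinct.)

[1, 8, 12, 20, 47, 57, 32, 45, 30]

append 8 at index 8 → [1, 20, 12, 30, 47, 57, 32, 45, 8]
8 < parent 30 at index 3, swap → [1, 20, 12, 8, 47, 57, 32, 45, 30]
8 < parent 20 at index 1, swap → [1, 8, 12, 20, 47, 57, 32, 45, 30]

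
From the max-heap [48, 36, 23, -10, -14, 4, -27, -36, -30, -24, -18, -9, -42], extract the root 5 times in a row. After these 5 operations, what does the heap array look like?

extract-max #1 returns 48:
  remove root 48; move last element -42 to root → [-42, 36, 23, -10, -14, 4, -27, -36, -30, -24, -18, -9]
  -42 vs larger child 36 at index 1, swap → [36, -42, 23, -10, -14, 4, -27, -36, -30, -24, -18, -9]
  -42 vs larger child -10 at index 3, swap → [36, -10, 23, -42, -14, 4, -27, -36, -30, -24, -18, -9]
  -42 vs larger child -30 at index 8, swap → [36, -10, 23, -30, -14, 4, -27, -36, -42, -24, -18, -9]
extract-max #2 returns 36:
  remove root 36; move last element -9 to root → [-9, -10, 23, -30, -14, 4, -27, -36, -42, -24, -18]
  -9 vs larger child 23 at index 2, swap → [23, -10, -9, -30, -14, 4, -27, -36, -42, -24, -18]
  -9 vs larger child 4 at index 5, swap → [23, -10, 4, -30, -14, -9, -27, -36, -42, -24, -18]
extract-max #3 returns 23:
  remove root 23; move last element -18 to root → [-18, -10, 4, -30, -14, -9, -27, -36, -42, -24]
  -18 vs larger child 4 at index 2, swap → [4, -10, -18, -30, -14, -9, -27, -36, -42, -24]
  -18 vs larger child -9 at index 5, swap → [4, -10, -9, -30, -14, -18, -27, -36, -42, -24]
extract-max #4 returns 4:
  remove root 4; move last element -24 to root → [-24, -10, -9, -30, -14, -18, -27, -36, -42]
  -24 vs larger child -9 at index 2, swap → [-9, -10, -24, -30, -14, -18, -27, -36, -42]
  -24 vs larger child -18 at index 5, swap → [-9, -10, -18, -30, -14, -24, -27, -36, -42]
extract-max #5 returns -9:
  remove root -9; move last element -42 to root → [-42, -10, -18, -30, -14, -24, -27, -36]
  -42 vs larger child -10 at index 1, swap → [-10, -42, -18, -30, -14, -24, -27, -36]
  -42 vs larger child -14 at index 4, swap → [-10, -14, -18, -30, -42, -24, -27, -36]

[-10, -14, -18, -30, -42, -24, -27, -36]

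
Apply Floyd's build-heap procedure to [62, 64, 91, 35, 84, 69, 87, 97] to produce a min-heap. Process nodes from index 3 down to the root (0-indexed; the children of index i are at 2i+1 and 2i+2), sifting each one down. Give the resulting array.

[35, 62, 69, 64, 84, 91, 87, 97]

sift down from index 3: already satisfies heap property
sift down from index 2:
  91 vs smaller child 69 at index 5, swap → [62, 64, 69, 35, 84, 91, 87, 97]
sift down from index 1:
  64 vs smaller child 35 at index 3, swap → [62, 35, 69, 64, 84, 91, 87, 97]
sift down from index 0:
  62 vs smaller child 35 at index 1, swap → [35, 62, 69, 64, 84, 91, 87, 97]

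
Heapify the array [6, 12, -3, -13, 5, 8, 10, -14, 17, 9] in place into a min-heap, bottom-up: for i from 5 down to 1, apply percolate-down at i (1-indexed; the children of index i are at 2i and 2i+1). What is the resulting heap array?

[-14, -13, -3, 6, 5, 8, 10, 12, 17, 9]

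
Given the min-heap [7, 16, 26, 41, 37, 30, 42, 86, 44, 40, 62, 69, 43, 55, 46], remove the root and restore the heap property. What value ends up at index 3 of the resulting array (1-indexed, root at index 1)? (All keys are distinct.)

26

remove root 7; move last element 46 to root → [46, 16, 26, 41, 37, 30, 42, 86, 44, 40, 62, 69, 43, 55]
46 vs smaller child 16 at index 2, swap → [16, 46, 26, 41, 37, 30, 42, 86, 44, 40, 62, 69, 43, 55]
46 vs smaller child 37 at index 5, swap → [16, 37, 26, 41, 46, 30, 42, 86, 44, 40, 62, 69, 43, 55]
46 vs smaller child 40 at index 10, swap → [16, 37, 26, 41, 40, 30, 42, 86, 44, 46, 62, 69, 43, 55]
resulting array: [16, 37, 26, 41, 40, 30, 42, 86, 44, 46, 62, 69, 43, 55]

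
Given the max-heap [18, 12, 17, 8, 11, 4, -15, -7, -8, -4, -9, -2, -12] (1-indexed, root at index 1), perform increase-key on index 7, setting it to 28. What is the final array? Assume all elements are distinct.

set index 7 from -15 to 28 → [18, 12, 17, 8, 11, 4, 28, -7, -8, -4, -9, -2, -12]
28 > parent 17 at index 3, swap → [18, 12, 28, 8, 11, 4, 17, -7, -8, -4, -9, -2, -12]
28 > parent 18 at index 1, swap → [28, 12, 18, 8, 11, 4, 17, -7, -8, -4, -9, -2, -12]

[28, 12, 18, 8, 11, 4, 17, -7, -8, -4, -9, -2, -12]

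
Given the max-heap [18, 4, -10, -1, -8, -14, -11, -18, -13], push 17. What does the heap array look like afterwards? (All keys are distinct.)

append 17 at index 9 → [18, 4, -10, -1, -8, -14, -11, -18, -13, 17]
17 > parent -8 at index 4, swap → [18, 4, -10, -1, 17, -14, -11, -18, -13, -8]
17 > parent 4 at index 1, swap → [18, 17, -10, -1, 4, -14, -11, -18, -13, -8]

[18, 17, -10, -1, 4, -14, -11, -18, -13, -8]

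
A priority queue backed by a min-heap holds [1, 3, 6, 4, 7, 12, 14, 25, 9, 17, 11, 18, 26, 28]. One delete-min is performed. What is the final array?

[3, 4, 6, 9, 7, 12, 14, 25, 28, 17, 11, 18, 26]

remove root 1; move last element 28 to root → [28, 3, 6, 4, 7, 12, 14, 25, 9, 17, 11, 18, 26]
28 vs smaller child 3 at index 1, swap → [3, 28, 6, 4, 7, 12, 14, 25, 9, 17, 11, 18, 26]
28 vs smaller child 4 at index 3, swap → [3, 4, 6, 28, 7, 12, 14, 25, 9, 17, 11, 18, 26]
28 vs smaller child 9 at index 8, swap → [3, 4, 6, 9, 7, 12, 14, 25, 28, 17, 11, 18, 26]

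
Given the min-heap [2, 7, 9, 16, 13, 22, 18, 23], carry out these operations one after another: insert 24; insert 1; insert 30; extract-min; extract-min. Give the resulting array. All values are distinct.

[7, 13, 9, 16, 30, 22, 18, 23, 24]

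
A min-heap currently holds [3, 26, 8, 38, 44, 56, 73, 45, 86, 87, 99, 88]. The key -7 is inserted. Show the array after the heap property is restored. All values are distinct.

[-7, 26, 3, 38, 44, 8, 73, 45, 86, 87, 99, 88, 56]

append -7 at index 12 → [3, 26, 8, 38, 44, 56, 73, 45, 86, 87, 99, 88, -7]
-7 < parent 56 at index 5, swap → [3, 26, 8, 38, 44, -7, 73, 45, 86, 87, 99, 88, 56]
-7 < parent 8 at index 2, swap → [3, 26, -7, 38, 44, 8, 73, 45, 86, 87, 99, 88, 56]
-7 < parent 3 at index 0, swap → [-7, 26, 3, 38, 44, 8, 73, 45, 86, 87, 99, 88, 56]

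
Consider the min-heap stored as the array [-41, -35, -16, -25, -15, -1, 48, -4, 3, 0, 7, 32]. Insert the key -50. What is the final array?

append -50 at index 12 → [-41, -35, -16, -25, -15, -1, 48, -4, 3, 0, 7, 32, -50]
-50 < parent -1 at index 5, swap → [-41, -35, -16, -25, -15, -50, 48, -4, 3, 0, 7, 32, -1]
-50 < parent -16 at index 2, swap → [-41, -35, -50, -25, -15, -16, 48, -4, 3, 0, 7, 32, -1]
-50 < parent -41 at index 0, swap → [-50, -35, -41, -25, -15, -16, 48, -4, 3, 0, 7, 32, -1]

[-50, -35, -41, -25, -15, -16, 48, -4, 3, 0, 7, 32, -1]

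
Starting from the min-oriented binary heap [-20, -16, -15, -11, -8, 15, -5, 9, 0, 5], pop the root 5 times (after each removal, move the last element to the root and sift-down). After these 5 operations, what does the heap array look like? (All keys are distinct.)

[-5, 0, 15, 5, 9]

extract-min #1 returns -20:
  remove root -20; move last element 5 to root → [5, -16, -15, -11, -8, 15, -5, 9, 0]
  5 vs smaller child -16 at index 1, swap → [-16, 5, -15, -11, -8, 15, -5, 9, 0]
  5 vs smaller child -11 at index 3, swap → [-16, -11, -15, 5, -8, 15, -5, 9, 0]
  5 vs smaller child 0 at index 8, swap → [-16, -11, -15, 0, -8, 15, -5, 9, 5]
extract-min #2 returns -16:
  remove root -16; move last element 5 to root → [5, -11, -15, 0, -8, 15, -5, 9]
  5 vs smaller child -15 at index 2, swap → [-15, -11, 5, 0, -8, 15, -5, 9]
  5 vs smaller child -5 at index 6, swap → [-15, -11, -5, 0, -8, 15, 5, 9]
extract-min #3 returns -15:
  remove root -15; move last element 9 to root → [9, -11, -5, 0, -8, 15, 5]
  9 vs smaller child -11 at index 1, swap → [-11, 9, -5, 0, -8, 15, 5]
  9 vs smaller child -8 at index 4, swap → [-11, -8, -5, 0, 9, 15, 5]
extract-min #4 returns -11:
  remove root -11; move last element 5 to root → [5, -8, -5, 0, 9, 15]
  5 vs smaller child -8 at index 1, swap → [-8, 5, -5, 0, 9, 15]
  5 vs smaller child 0 at index 3, swap → [-8, 0, -5, 5, 9, 15]
extract-min #5 returns -8:
  remove root -8; move last element 15 to root → [15, 0, -5, 5, 9]
  15 vs smaller child -5 at index 2, swap → [-5, 0, 15, 5, 9]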